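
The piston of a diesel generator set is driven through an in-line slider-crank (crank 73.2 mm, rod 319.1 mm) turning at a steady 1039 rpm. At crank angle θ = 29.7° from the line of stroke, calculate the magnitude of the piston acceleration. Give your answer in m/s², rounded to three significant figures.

857

ω = 2π·1039/60 = 108.8 rad/s
x(θ) = r cosθ + √(L² − r² sin²θ); with ω constant, a = ω²·d²x/dθ².
d²x/dθ² = −r cosθ − r²(cos2θ)/√u − r⁴ sin²2θ/(4u^{3/2}),  u = L² − r² sin²θ = 0.100509 m².
Substituting r = 0.0732 m, L = 0.3191 m, θ = 29.7°: d²x/dθ² = -0.072354 m.
a = ω²·d²x/dθ² = (108.8)²·(-0.072354) = -856.55 m/s²;  |a| = 856.55 m/s².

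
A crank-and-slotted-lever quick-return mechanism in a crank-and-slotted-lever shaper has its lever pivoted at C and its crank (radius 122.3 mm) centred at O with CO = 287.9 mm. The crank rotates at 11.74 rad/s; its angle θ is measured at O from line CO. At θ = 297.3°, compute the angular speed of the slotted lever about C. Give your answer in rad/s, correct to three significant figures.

ω = 11.74 rad/s
Crank pin A relative to C: A = (d + r cosθ, r sinθ); lever angle φ = atan2(r sinθ, d + r cosθ).
Differentiating tanφ: φ̇ = rω(d cosθ + r)/(d² + r² + 2dr cosθ).
d² + r² + 2dr cosθ = |CA|² = 0.130142 m²;  d cosθ + r = +0.25435 m.
|ω_lever| = |0.1223·11.74·+0.25435| / 0.130142 = 2.8061 rad/s.

2.81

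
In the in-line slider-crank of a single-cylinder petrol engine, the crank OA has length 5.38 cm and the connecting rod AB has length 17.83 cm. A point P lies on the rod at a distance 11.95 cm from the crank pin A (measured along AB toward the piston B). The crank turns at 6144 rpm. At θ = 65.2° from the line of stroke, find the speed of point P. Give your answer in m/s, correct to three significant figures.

34.5

ω = 643.4 rad/s.  Crank-pin speed |V_A| = rω = 34.615 m/s, perpendicular to OA.
Rod angle: sinφ = −(r/L) sinθ ⇒ φ = -15.897°; ω_rod = −rω cosθ/√(L²−r²sin²θ) = -84.67 rad/s.
V_P = V_A + ω_rod × AP, with AP = 0.1195 m along the rod.
Components: V_Px = −rω sinθ − a·ω_rod·sinφ = -34.194 m/s;  V_Py = rω cosθ + a·ω_rod·cosφ = +4.7882 m/s.
|V_P| = √(V_Px² + V_Py²) = 34.528 m/s.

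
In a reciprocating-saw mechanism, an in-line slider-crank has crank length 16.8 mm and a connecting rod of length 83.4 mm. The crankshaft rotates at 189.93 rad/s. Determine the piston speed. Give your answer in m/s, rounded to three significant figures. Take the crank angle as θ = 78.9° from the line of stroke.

3.26

ω = 189.9 rad/s
For an in-line slider-crank, x = r cosθ + √(L² − r² sin²θ), so v = −rω sinθ·[1 + r cosθ/√(L² − r² sin²θ)].
With r = 0.0168 m, L = 0.0834 m, θ = 78.9°: √(L² − r² sin²θ) = 0.081754 m.
v = −0.0168·189.9·0.98129·[1 + 0.0168·0.19252/0.081754] = -3.255 m/s.
|v| = 3.255 m/s.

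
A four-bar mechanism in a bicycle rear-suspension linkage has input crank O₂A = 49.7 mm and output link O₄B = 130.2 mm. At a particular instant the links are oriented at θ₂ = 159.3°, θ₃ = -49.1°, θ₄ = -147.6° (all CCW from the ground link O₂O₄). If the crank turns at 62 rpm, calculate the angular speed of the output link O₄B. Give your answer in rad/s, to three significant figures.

ω₂ = 6.493 rad/s (from 62 rpm).
Differentiating the loop-closure r₂e^{iθ₂}+r₃e^{iθ₃}=r₁+r₄e^{iθ₄} gives r₂ω₂e^{iθ₂}+r₃ω₃e^{iθ₃}=r₄ω₄e^{iθ₄}.
Eliminating the other unknown: ω₄ = r₂ω₂ sin(θ₂−θ₃) / [r₄ sin(θ₄−θ₃)].
Numerator sine = -0.47562; denominator sine = -0.98902.
Result = 0.0497·6.493·(-0.47562) / (0.1302·(-0.98902)) = +1.1919 rad/s; magnitude 1.1919 rad/s.

1.19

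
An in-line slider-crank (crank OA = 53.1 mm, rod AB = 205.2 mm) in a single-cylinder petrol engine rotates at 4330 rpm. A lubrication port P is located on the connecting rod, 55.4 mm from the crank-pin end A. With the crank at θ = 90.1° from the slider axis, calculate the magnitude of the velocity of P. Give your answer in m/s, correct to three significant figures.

24.1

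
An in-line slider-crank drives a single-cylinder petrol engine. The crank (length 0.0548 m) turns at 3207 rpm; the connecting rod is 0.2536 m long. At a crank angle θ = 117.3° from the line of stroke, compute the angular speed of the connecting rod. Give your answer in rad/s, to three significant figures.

ω = 335.8 rad/s (converted from 3207 rpm).
The rod makes angle φ with the slider axis where L sinφ = r sinθ; differentiating, L cosφ·φ̇ = r ω cosθ.
L cosφ = √(L² − r² sin²θ) = 0.24888 m.
|ω_rod| = r ω |cosθ| / √(L² − r² sin²θ) = 0.0548·335.8·0.45865/0.24888 = 33.915 rad/s.

33.9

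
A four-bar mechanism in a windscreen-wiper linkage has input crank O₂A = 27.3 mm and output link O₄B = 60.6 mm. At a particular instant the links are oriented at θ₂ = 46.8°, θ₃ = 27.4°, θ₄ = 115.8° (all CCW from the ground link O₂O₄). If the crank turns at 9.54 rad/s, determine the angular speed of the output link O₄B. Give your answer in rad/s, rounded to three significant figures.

1.43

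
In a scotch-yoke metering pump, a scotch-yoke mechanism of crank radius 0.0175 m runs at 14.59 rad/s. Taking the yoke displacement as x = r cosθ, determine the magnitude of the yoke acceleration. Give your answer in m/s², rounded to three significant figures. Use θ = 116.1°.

1.64

ω = 14.59 rad/s
x = r cosθ ⇒ ẍ = −rω² cosθ (ω constant).
|a| = rω²|cosθ| = 0.0175·(14.59)²·|cos 116.1°| = 1.6389 m/s².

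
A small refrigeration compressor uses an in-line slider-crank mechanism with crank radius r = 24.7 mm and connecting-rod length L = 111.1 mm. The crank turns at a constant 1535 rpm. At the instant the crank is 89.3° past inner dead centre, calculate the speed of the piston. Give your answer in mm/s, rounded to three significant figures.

3980

ω = 2π·1535/60 = 160.7 rad/s
For an in-line slider-crank, x = r cosθ + √(L² − r² sin²θ), so v = −rω sinθ·[1 + r cosθ/√(L² − r² sin²θ)].
With r = 0.0247 m, L = 0.1111 m, θ = 89.3°: √(L² − r² sin²θ) = 0.10832 m.
v = −0.0247·160.7·0.99993·[1 + 0.0247·0.01222/0.10832] = -3.9812 m/s.
|v| = 3.9812 m/s = 3981.2 mm/s.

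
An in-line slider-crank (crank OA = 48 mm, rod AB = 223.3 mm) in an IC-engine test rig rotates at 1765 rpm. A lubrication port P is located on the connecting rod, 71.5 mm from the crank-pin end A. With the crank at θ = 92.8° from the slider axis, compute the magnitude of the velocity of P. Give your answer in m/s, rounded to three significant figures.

8.84

ω = 184.8 rad/s.  Crank-pin speed |V_A| = rω = 8.8719 m/s, perpendicular to OA.
Rod angle: sinφ = −(r/L) sinθ ⇒ φ = -12.398°; ω_rod = −rω cosθ/√(L²−r²sin²θ) = +1.9872 rad/s.
V_P = V_A + ω_rod × AP, with AP = 0.0715 m along the rod.
Components: V_Px = −rω sinθ − a·ω_rod·sinφ = -8.8308 m/s;  V_Py = rω cosθ + a·ω_rod·cosφ = -0.29462 m/s.
|V_P| = √(V_Px² + V_Py²) = 8.8357 m/s.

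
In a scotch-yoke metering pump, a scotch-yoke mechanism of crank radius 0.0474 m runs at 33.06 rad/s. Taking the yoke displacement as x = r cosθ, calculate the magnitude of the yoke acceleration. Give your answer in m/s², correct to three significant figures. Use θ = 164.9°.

50.0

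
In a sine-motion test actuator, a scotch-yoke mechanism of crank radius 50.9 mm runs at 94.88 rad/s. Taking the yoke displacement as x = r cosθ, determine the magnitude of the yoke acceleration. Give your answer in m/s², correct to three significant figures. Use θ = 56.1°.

ω = 94.88 rad/s
x = r cosθ ⇒ ẍ = −rω² cosθ (ω constant).
|a| = rω²|cosθ| = 0.0509·(94.88)²·|cos 56.1°| = 255.57 m/s².

256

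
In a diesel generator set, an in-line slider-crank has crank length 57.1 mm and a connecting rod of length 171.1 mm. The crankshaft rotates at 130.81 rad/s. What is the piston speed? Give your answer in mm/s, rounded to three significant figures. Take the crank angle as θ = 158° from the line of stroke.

ω = 130.8 rad/s
For an in-line slider-crank, x = r cosθ + √(L² − r² sin²θ), so v = −rω sinθ·[1 + r cosθ/√(L² − r² sin²θ)].
With r = 0.0571 m, L = 0.1711 m, θ = 158°: √(L² − r² sin²θ) = 0.16976 m.
v = −0.0571·130.8·0.37461·[1 + 0.0571·-0.92718/0.16976] = -1.9254 m/s.
|v| = 1.9254 m/s = 1925.4 mm/s.

1930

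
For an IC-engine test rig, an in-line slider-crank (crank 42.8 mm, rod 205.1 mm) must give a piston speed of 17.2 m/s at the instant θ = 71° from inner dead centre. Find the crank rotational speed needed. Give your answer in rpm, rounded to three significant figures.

For an in-line slider-crank, |v_piston| = rω|sinθ|·[1 + r cosθ/√(L² − r² sin²θ)].
With r = 0.0428 m, L = 0.2051 m, θ = 71°: the bracketed kinematic factor |dx/dθ| = 0.043273 m.
ω = v/|dx/dθ| = 17.2/0.043273 = 397.48 rad/s.
N = 60ω/(2π) = 3795.6 rpm.

3800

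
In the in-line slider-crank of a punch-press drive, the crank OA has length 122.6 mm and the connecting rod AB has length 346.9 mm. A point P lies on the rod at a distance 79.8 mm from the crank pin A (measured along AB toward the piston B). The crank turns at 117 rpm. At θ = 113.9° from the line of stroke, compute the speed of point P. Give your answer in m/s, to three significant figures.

ω = 12.25 rad/s.  Crank-pin speed |V_A| = rω = 1.5021 m/s, perpendicular to OA.
Rod angle: sinφ = −(r/L) sinθ ⇒ φ = -18.851°; ω_rod = −rω cosθ/√(L²−r²sin²θ) = +1.8537 rad/s.
V_P = V_A + ω_rod × AP, with AP = 0.0798 m along the rod.
Components: V_Px = −rω sinθ − a·ω_rod·sinφ = -1.3255 m/s;  V_Py = rω cosθ + a·ω_rod·cosφ = -0.46858 m/s.
|V_P| = √(V_Px² + V_Py²) = 1.4059 m/s.

1.41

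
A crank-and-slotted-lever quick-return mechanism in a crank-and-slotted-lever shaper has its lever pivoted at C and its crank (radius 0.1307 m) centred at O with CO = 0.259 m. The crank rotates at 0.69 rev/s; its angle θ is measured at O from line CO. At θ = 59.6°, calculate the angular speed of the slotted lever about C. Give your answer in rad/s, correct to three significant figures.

ω = 4.335 rad/s (from 0.69 rev/s).
Crank pin A relative to C: A = (d + r cosθ, r sinθ); lever angle φ = atan2(r sinθ, d + r cosθ).
Differentiating tanφ: φ̇ = rω(d cosθ + r)/(d² + r² + 2dr cosθ).
d² + r² + 2dr cosθ = |CA|² = 0.118423 m²;  d cosθ + r = +0.26176 m.
|ω_lever| = |0.1307·4.335·+0.26176| / 0.118423 = 1.2525 rad/s.

1.25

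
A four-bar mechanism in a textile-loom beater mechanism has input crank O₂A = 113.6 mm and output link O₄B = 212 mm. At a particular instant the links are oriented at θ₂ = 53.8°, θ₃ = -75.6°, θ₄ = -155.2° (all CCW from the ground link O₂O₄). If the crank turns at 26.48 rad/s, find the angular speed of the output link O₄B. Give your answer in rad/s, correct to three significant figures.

11.1

ω₂ = 26.48 rad/s
Differentiating the loop-closure r₂e^{iθ₂}+r₃e^{iθ₃}=r₁+r₄e^{iθ₄} gives r₂ω₂e^{iθ₂}+r₃ω₃e^{iθ₃}=r₄ω₄e^{iθ₄}.
Eliminating the other unknown: ω₄ = r₂ω₂ sin(θ₂−θ₃) / [r₄ sin(θ₄−θ₃)].
Numerator sine = +0.77273; denominator sine = -0.98357.
Result = 0.1136·26.48·(+0.77273) / (0.212·(-0.98357)) = -11.148 rad/s; magnitude 11.148 rad/s.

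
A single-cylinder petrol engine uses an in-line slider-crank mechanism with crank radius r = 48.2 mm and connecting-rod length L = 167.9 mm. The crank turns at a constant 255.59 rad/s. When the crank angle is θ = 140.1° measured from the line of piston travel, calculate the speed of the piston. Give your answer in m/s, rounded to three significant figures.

ω = 255.6 rad/s
For an in-line slider-crank, x = r cosθ + √(L² − r² sin²θ), so v = −rω sinθ·[1 + r cosθ/√(L² − r² sin²θ)].
With r = 0.0482 m, L = 0.1679 m, θ = 140.1°: √(L² − r² sin²θ) = 0.16503 m.
v = −0.0482·255.6·0.64145·[1 + 0.0482·-0.76717/0.16503] = -6.1317 m/s.
|v| = 6.1317 m/s.

6.13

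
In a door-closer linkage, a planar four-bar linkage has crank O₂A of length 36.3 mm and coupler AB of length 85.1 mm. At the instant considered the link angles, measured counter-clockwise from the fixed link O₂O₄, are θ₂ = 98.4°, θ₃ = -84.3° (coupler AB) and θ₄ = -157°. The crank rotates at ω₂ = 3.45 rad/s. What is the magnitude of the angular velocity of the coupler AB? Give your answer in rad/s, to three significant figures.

ω₂ = 3.45 rad/s
Differentiating the loop-closure r₂e^{iθ₂}+r₃e^{iθ₃}=r₁+r₄e^{iθ₄} gives r₂ω₂e^{iθ₂}+r₃ω₃e^{iθ₃}=r₄ω₄e^{iθ₄}.
Eliminating the other unknown: ω₃ = r₂ω₂ sin(θ₄−θ₂) / [r₃ sin(θ₃−θ₄)].
Numerator sine = +0.96771; denominator sine = +0.95476.
Result = 0.0363·3.45·(+0.96771) / (0.0851·(+0.95476)) = +1.4916 rad/s; magnitude 1.4916 rad/s.

1.49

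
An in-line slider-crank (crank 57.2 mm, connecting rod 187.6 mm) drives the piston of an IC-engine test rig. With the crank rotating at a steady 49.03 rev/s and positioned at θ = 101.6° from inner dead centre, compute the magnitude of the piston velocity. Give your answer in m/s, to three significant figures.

16.2

ω = 2π·49 = 308.1 rad/s
For an in-line slider-crank, x = r cosθ + √(L² − r² sin²θ), so v = −rω sinθ·[1 + r cosθ/√(L² − r² sin²θ)].
With r = 0.0572 m, L = 0.1876 m, θ = 101.6°: √(L² − r² sin²θ) = 0.17904 m.
v = −0.0572·308.1·0.97958·[1 + 0.0572·-0.20108/0.17904] = -16.152 m/s.
|v| = 16.152 m/s.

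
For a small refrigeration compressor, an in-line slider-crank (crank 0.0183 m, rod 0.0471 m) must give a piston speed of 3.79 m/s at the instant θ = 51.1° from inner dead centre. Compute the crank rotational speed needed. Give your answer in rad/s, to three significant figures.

212

For an in-line slider-crank, |v_piston| = rω|sinθ|·[1 + r cosθ/√(L² − r² sin²θ)].
With r = 0.0183 m, L = 0.0471 m, θ = 51.1°: the bracketed kinematic factor |dx/dθ| = 0.017887 m.
ω = v/|dx/dθ| = 3.79/0.017887 = 211.88 rad/s.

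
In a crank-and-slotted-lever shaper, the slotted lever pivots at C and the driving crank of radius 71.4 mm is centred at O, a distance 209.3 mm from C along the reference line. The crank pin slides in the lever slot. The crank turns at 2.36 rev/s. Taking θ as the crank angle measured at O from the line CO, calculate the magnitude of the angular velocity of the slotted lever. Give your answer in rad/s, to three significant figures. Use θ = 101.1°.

ω = 14.83 rad/s (from 2.36 rev/s).
Crank pin A relative to C: A = (d + r cosθ, r sinθ); lever angle φ = atan2(r sinθ, d + r cosθ).
Differentiating tanφ: φ̇ = rω(d cosθ + r)/(d² + r² + 2dr cosθ).
d² + r² + 2dr cosθ = |CA|² = 0.0431503 m²;  d cosθ + r = +0.031105 m.
|ω_lever| = |0.0714·14.83·+0.031105| / 0.0431503 = 0.7632 rad/s.

0.763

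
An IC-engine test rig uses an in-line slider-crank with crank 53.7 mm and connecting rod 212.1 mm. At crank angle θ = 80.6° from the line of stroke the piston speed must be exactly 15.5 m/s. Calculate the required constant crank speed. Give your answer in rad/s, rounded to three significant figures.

For an in-line slider-crank, |v_piston| = rω|sinθ|·[1 + r cosθ/√(L² − r² sin²θ)].
With r = 0.0537 m, L = 0.2121 m, θ = 80.6°: the bracketed kinematic factor |dx/dθ| = 0.055241 m.
ω = v/|dx/dθ| = 15.5/0.055241 = 280.59 rad/s.

281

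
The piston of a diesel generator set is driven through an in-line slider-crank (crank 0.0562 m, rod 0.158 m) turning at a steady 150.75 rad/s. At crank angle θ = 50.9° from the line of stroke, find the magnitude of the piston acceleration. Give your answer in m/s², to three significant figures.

724

ω = 150.8 rad/s
x(θ) = r cosθ + √(L² − r² sin²θ); with ω constant, a = ω²·d²x/dθ².
d²x/dθ² = −r cosθ − r²(cos2θ)/√u − r⁴ sin²2θ/(4u^{3/2}),  u = L² − r² sin²θ = 0.0230618 m².
Substituting r = 0.0562 m, L = 0.158 m, θ = 50.9°: d²x/dθ² = -0.031873 m.
a = ω²·d²x/dθ² = (150.8)²·(-0.031873) = -724.34 m/s²;  |a| = 724.34 m/s².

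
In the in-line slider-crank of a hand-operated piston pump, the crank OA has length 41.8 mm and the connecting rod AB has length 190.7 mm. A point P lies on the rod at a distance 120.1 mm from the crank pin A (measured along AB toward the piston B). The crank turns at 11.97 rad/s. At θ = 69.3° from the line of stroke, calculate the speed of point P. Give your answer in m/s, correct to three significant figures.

ω = 11.97 rad/s.  Crank-pin speed |V_A| = rω = 0.50035 m/s, perpendicular to OA.
Rod angle: sinφ = −(r/L) sinθ ⇒ φ = -11.832°; ω_rod = −rω cosθ/√(L²−r²sin²θ) = -0.94756 rad/s.
V_P = V_A + ω_rod × AP, with AP = 0.1201 m along the rod.
Components: V_Px = −rω sinθ − a·ω_rod·sinφ = -0.49138 m/s;  V_Py = rω cosθ + a·ω_rod·cosφ = +0.065476 m/s.
|V_P| = √(V_Px² + V_Py²) = 0.49572 m/s.

0.496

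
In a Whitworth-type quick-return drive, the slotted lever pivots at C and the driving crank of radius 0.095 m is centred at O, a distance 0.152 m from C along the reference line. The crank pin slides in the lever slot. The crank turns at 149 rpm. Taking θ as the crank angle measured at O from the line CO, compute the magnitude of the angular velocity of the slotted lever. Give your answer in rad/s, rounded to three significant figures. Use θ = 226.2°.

1.25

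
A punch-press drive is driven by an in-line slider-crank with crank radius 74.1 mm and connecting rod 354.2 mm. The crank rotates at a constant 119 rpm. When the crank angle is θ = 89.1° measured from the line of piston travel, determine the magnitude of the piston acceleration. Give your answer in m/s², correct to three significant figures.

2.28

ω = 2π·119/60 = 12.46 rad/s
x(θ) = r cosθ + √(L² − r² sin²θ); with ω constant, a = ω²·d²x/dθ².
d²x/dθ² = −r cosθ − r²(cos2θ)/√u − r⁴ sin²2θ/(4u^{3/2}),  u = L² − r² sin²θ = 0.119968 m².
Substituting r = 0.0741 m, L = 0.3542 m, θ = 89.1°: d²x/dθ² = +0.014681 m.
a = ω²·d²x/dθ² = (12.46)²·(+0.014681) = +2.2798 m/s²;  |a| = 2.2798 m/s².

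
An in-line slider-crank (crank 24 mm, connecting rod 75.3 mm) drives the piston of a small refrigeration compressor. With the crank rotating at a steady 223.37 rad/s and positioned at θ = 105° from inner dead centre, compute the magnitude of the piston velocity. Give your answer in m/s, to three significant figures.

4.73

ω = 223.4 rad/s
For an in-line slider-crank, x = r cosθ + √(L² − r² sin²θ), so v = −rω sinθ·[1 + r cosθ/√(L² − r² sin²θ)].
With r = 0.024 m, L = 0.0753 m, θ = 105°: √(L² − r² sin²θ) = 0.071643 m.
v = −0.024·223.4·0.96593·[1 + 0.024·-0.25882/0.071643] = -4.7292 m/s.
|v| = 4.7292 m/s.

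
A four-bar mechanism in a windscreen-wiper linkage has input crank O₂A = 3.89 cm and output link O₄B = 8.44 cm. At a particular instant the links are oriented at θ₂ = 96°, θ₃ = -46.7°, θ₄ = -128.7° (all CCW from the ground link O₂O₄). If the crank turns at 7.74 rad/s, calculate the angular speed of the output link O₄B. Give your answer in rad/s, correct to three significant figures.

2.18

ω₂ = 7.74 rad/s
Differentiating the loop-closure r₂e^{iθ₂}+r₃e^{iθ₃}=r₁+r₄e^{iθ₄} gives r₂ω₂e^{iθ₂}+r₃ω₃e^{iθ₃}=r₄ω₄e^{iθ₄}.
Eliminating the other unknown: ω₄ = r₂ω₂ sin(θ₂−θ₃) / [r₄ sin(θ₄−θ₃)].
Numerator sine = +0.60599; denominator sine = -0.99027.
Result = 0.0389·7.74·(+0.60599) / (0.0844·(-0.99027)) = -2.183 rad/s; magnitude 2.183 rad/s.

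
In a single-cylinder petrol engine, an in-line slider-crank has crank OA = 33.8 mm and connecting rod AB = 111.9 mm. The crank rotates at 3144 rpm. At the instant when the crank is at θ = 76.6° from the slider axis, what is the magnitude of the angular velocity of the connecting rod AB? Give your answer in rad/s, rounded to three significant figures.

24.1

ω = 329.2 rad/s (converted from 3144 rpm).
The rod makes angle φ with the slider axis where L sinφ = r sinθ; differentiating, L cosφ·φ̇ = r ω cosθ.
L cosφ = √(L² − r² sin²θ) = 0.10696 m.
|ω_rod| = r ω |cosθ| / √(L² − r² sin²θ) = 0.0338·329.2·0.23175/0.10696 = 24.111 rad/s.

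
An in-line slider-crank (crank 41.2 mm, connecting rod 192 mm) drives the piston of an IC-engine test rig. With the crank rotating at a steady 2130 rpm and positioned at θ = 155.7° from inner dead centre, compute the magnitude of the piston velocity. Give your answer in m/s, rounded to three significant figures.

ω = 2π·2130/60 = 223.1 rad/s
For an in-line slider-crank, x = r cosθ + √(L² − r² sin²θ), so v = −rω sinθ·[1 + r cosθ/√(L² − r² sin²θ)].
With r = 0.0412 m, L = 0.192 m, θ = 155.7°: √(L² − r² sin²θ) = 0.19125 m.
v = −0.0412·223.1·0.41151·[1 + 0.0412·-0.91140/0.19125] = -3.0392 m/s.
|v| = 3.0392 m/s.

3.04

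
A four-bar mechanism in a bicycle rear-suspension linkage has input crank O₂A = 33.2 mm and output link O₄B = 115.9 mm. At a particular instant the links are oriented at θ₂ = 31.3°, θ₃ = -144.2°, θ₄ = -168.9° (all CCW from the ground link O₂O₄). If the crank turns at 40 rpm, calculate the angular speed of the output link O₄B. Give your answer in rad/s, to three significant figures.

0.225

ω₂ = 4.189 rad/s (from 40 rpm).
Differentiating the loop-closure r₂e^{iθ₂}+r₃e^{iθ₃}=r₁+r₄e^{iθ₄} gives r₂ω₂e^{iθ₂}+r₃ω₃e^{iθ₃}=r₄ω₄e^{iθ₄}.
Eliminating the other unknown: ω₄ = r₂ω₂ sin(θ₂−θ₃) / [r₄ sin(θ₄−θ₃)].
Numerator sine = +0.07846; denominator sine = -0.41787.
Result = 0.0332·4.189·(+0.07846) / (0.1159·(-0.41787)) = -0.22529 rad/s; magnitude 0.22529 rad/s.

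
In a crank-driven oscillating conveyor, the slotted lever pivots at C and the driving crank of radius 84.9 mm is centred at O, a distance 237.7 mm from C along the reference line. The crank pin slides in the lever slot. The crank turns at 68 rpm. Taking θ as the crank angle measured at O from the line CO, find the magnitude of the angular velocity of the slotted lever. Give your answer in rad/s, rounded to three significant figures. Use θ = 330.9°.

1.79

ω = 7.121 rad/s (from 68 rpm).
Crank pin A relative to C: A = (d + r cosθ, r sinθ); lever angle φ = atan2(r sinθ, d + r cosθ).
Differentiating tanφ: φ̇ = rω(d cosθ + r)/(d² + r² + 2dr cosθ).
d² + r² + 2dr cosθ = |CA|² = 0.098976 m²;  d cosθ + r = +0.2926 m.
|ω_lever| = |0.0849·7.121·+0.2926| / 0.098976 = 1.7872 rad/s.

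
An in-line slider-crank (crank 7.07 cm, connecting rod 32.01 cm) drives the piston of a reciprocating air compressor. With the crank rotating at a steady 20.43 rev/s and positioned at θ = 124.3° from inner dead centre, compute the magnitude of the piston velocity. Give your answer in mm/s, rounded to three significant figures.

ω = 2π·20.4 = 128.4 rad/s
For an in-line slider-crank, x = r cosθ + √(L² − r² sin²θ), so v = −rω sinθ·[1 + r cosθ/√(L² − r² sin²θ)].
With r = 0.0707 m, L = 0.3201 m, θ = 124.3°: √(L² − r² sin²θ) = 0.31473 m.
v = −0.0707·128.4·0.82610·[1 + 0.0707·-0.56353/0.31473] = -6.5481 m/s.
|v| = 6.5481 m/s = 6548.1 mm/s.

6550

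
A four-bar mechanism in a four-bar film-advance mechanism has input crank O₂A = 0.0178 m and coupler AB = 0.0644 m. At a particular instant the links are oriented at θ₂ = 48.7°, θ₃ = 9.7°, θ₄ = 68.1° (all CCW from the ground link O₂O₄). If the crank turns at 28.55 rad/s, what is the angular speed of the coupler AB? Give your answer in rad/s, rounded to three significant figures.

3.08

ω₂ = 28.55 rad/s
Differentiating the loop-closure r₂e^{iθ₂}+r₃e^{iθ₃}=r₁+r₄e^{iθ₄} gives r₂ω₂e^{iθ₂}+r₃ω₃e^{iθ₃}=r₄ω₄e^{iθ₄}.
Eliminating the other unknown: ω₃ = r₂ω₂ sin(θ₄−θ₂) / [r₃ sin(θ₃−θ₄)].
Numerator sine = +0.33216; denominator sine = -0.85173.
Result = 0.0178·28.55·(+0.33216) / (0.0644·(-0.85173)) = -3.0774 rad/s; magnitude 3.0774 rad/s.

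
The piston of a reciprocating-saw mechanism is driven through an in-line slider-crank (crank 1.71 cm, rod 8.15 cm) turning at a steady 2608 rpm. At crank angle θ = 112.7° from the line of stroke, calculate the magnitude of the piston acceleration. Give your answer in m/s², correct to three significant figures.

682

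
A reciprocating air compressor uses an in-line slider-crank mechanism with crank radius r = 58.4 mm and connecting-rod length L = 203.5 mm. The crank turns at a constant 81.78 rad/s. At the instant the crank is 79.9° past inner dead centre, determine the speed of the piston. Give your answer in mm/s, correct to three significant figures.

4950

ω = 81.78 rad/s
For an in-line slider-crank, x = r cosθ + √(L² − r² sin²θ), so v = −rω sinθ·[1 + r cosθ/√(L² − r² sin²θ)].
With r = 0.0584 m, L = 0.2035 m, θ = 79.9°: √(L² − r² sin²θ) = 0.19521 m.
v = −0.0584·81.78·0.98450·[1 + 0.0584·0.17537/0.19521] = -4.9486 m/s.
|v| = 4.9486 m/s = 4948.6 mm/s.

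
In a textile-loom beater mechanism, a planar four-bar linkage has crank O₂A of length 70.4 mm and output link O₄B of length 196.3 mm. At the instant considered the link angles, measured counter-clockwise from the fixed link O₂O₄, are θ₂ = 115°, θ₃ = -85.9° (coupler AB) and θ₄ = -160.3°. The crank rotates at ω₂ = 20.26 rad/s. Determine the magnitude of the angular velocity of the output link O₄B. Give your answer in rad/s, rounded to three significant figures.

2.69

ω₂ = 20.26 rad/s
Differentiating the loop-closure r₂e^{iθ₂}+r₃e^{iθ₃}=r₁+r₄e^{iθ₄} gives r₂ω₂e^{iθ₂}+r₃ω₃e^{iθ₃}=r₄ω₄e^{iθ₄}.
Eliminating the other unknown: ω₄ = r₂ω₂ sin(θ₂−θ₃) / [r₄ sin(θ₄−θ₃)].
Numerator sine = -0.35674; denominator sine = -0.96316.
Result = 0.0704·20.26·(-0.35674) / (0.1963·(-0.96316)) = +2.6912 rad/s; magnitude 2.6912 rad/s.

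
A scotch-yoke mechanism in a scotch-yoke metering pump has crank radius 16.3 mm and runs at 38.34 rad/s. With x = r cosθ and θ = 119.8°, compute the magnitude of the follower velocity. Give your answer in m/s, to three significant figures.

ω = 38.34 rad/s
x = r cosθ ⇒ ẋ = −rω sinθ.
|v| = rω|sinθ| = 0.0163·38.34·|sin 119.8°| = 0.5423 m/s.

0.542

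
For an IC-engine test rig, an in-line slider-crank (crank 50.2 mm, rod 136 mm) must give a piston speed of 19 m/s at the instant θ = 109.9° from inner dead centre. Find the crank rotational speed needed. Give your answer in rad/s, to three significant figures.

465

For an in-line slider-crank, |v_piston| = rω|sinθ|·[1 + r cosθ/√(L² − r² sin²θ)].
With r = 0.0502 m, L = 0.136 m, θ = 109.9°: the bracketed kinematic factor |dx/dθ| = 0.040879 m.
ω = v/|dx/dθ| = 19/0.040879 = 464.79 rad/s.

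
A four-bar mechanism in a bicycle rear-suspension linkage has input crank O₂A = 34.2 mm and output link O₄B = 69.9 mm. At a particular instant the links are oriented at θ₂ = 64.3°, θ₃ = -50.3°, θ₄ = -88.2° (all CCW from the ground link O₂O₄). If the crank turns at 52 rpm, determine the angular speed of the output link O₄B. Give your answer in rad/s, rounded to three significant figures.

ω₂ = 5.445 rad/s (from 52 rpm).
Differentiating the loop-closure r₂e^{iθ₂}+r₃e^{iθ₃}=r₁+r₄e^{iθ₄} gives r₂ω₂e^{iθ₂}+r₃ω₃e^{iθ₃}=r₄ω₄e^{iθ₄}.
Eliminating the other unknown: ω₄ = r₂ω₂ sin(θ₂−θ₃) / [r₄ sin(θ₄−θ₃)].
Numerator sine = +0.90924; denominator sine = -0.61429.
Result = 0.0342·5.445·(+0.90924) / (0.0699·(-0.61429)) = -3.9436 rad/s; magnitude 3.9436 rad/s.

3.94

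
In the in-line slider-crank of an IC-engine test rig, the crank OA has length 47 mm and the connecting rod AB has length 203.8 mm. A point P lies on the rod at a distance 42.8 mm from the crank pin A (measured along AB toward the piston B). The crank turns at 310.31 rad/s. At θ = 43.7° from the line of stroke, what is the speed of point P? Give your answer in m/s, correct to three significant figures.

ω = 310.3 rad/s.  Crank-pin speed |V_A| = rω = 14.585 m/s, perpendicular to OA.
Rod angle: sinφ = −(r/L) sinθ ⇒ φ = -9.168°; ω_rod = −rω cosθ/√(L²−r²sin²θ) = -52.407 rad/s.
V_P = V_A + ω_rod × AP, with AP = 0.0428 m along the rod.
Components: V_Px = −rω sinθ − a·ω_rod·sinφ = -10.434 m/s;  V_Py = rω cosθ + a·ω_rod·cosφ = +8.3298 m/s.
|V_P| = √(V_Px² + V_Py²) = 13.351 m/s.

13.4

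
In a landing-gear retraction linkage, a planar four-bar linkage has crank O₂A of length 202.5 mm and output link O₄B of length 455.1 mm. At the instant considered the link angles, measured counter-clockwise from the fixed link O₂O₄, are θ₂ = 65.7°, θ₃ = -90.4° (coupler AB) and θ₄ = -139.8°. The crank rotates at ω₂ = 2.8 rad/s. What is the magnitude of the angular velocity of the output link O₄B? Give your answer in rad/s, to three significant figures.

ω₂ = 2.8 rad/s
Differentiating the loop-closure r₂e^{iθ₂}+r₃e^{iθ₃}=r₁+r₄e^{iθ₄} gives r₂ω₂e^{iθ₂}+r₃ω₃e^{iθ₃}=r₄ω₄e^{iθ₄}.
Eliminating the other unknown: ω₄ = r₂ω₂ sin(θ₂−θ₃) / [r₄ sin(θ₄−θ₃)].
Numerator sine = +0.40514; denominator sine = -0.75927.
Result = 0.2025·2.8·(+0.40514) / (0.4551·(-0.75927)) = -0.66479 rad/s; magnitude 0.66479 rad/s.

0.665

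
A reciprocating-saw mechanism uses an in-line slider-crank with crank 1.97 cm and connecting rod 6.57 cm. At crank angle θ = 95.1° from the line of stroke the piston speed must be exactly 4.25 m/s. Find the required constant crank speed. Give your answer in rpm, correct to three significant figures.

2130

For an in-line slider-crank, |v_piston| = rω|sinθ|·[1 + r cosθ/√(L² − r² sin²θ)].
With r = 0.0197 m, L = 0.0657 m, θ = 95.1°: the bracketed kinematic factor |dx/dθ| = 0.019074 m.
ω = v/|dx/dθ| = 4.25/0.019074 = 222.82 rad/s.
N = 60ω/(2π) = 2127.7 rpm.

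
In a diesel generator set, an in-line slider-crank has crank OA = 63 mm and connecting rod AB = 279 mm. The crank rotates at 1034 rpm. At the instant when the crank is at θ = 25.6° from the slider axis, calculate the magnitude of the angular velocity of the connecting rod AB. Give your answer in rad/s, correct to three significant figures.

22.2

ω = 108.3 rad/s (converted from 1034 rpm).
The rod makes angle φ with the slider axis where L sinφ = r sinθ; differentiating, L cosφ·φ̇ = r ω cosθ.
L cosφ = √(L² − r² sin²θ) = 0.27767 m.
|ω_rod| = r ω |cosθ| / √(L² − r² sin²θ) = 0.063·108.3·0.90183/0.27767 = 22.156 rad/s.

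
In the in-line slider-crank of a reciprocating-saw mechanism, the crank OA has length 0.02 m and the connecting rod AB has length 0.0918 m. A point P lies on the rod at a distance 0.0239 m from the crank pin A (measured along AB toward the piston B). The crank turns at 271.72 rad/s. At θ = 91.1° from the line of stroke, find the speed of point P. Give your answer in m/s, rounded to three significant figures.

ω = 271.7 rad/s.  Crank-pin speed |V_A| = rω = 5.4344 m/s, perpendicular to OA.
Rod angle: sinφ = −(r/L) sinθ ⇒ φ = -12.581°; ω_rod = −rω cosθ/√(L²−r²sin²θ) = +1.1644 rad/s.
V_P = V_A + ω_rod × AP, with AP = 0.0239 m along the rod.
Components: V_Px = −rω sinθ − a·ω_rod·sinφ = -5.4273 m/s;  V_Py = rω cosθ + a·ω_rod·cosφ = -0.077165 m/s.
|V_P| = √(V_Px² + V_Py²) = 5.4279 m/s.

5.43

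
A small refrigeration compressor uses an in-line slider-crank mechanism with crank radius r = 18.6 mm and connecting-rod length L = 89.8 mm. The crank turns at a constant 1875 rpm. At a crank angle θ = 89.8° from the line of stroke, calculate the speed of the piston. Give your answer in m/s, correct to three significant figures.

3.65

ω = 2π·1875/60 = 196.3 rad/s
For an in-line slider-crank, x = r cosθ + √(L² − r² sin²θ), so v = −rω sinθ·[1 + r cosθ/√(L² − r² sin²θ)].
With r = 0.0186 m, L = 0.0898 m, θ = 89.8°: √(L² − r² sin²θ) = 0.087853 m.
v = −0.0186·196.3·0.99999·[1 + 0.0186·0.00349/0.087853] = -3.6548 m/s.
|v| = 3.6548 m/s.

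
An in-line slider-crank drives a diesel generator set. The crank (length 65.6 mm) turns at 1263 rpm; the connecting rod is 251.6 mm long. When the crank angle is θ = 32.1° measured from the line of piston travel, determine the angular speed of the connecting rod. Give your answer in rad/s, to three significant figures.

ω = 132.3 rad/s (converted from 1263 rpm).
The rod makes angle φ with the slider axis where L sinφ = r sinθ; differentiating, L cosφ·φ̇ = r ω cosθ.
L cosφ = √(L² − r² sin²θ) = 0.24917 m.
|ω_rod| = r ω |cosθ| / √(L² − r² sin²θ) = 0.0656·132.3·0.84712/0.24917 = 29.497 rad/s.

29.5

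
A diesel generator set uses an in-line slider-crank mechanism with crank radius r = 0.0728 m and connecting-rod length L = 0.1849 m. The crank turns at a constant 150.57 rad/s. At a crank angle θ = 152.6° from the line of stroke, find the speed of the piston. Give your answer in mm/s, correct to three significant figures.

3250

ω = 150.6 rad/s
For an in-line slider-crank, x = r cosθ + √(L² − r² sin²θ), so v = −rω sinθ·[1 + r cosθ/√(L² − r² sin²θ)].
With r = 0.0728 m, L = 0.1849 m, θ = 152.6°: √(L² − r² sin²θ) = 0.18184 m.
v = −0.0728·150.6·0.46020·[1 + 0.0728·-0.88782/0.18184] = -3.2515 m/s.
|v| = 3.2515 m/s = 3251.5 mm/s.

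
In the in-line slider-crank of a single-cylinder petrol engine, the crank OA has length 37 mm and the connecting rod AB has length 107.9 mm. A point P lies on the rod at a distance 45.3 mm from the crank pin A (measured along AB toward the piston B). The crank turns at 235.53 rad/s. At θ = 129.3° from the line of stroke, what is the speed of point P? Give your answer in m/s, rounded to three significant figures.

ω = 235.5 rad/s.  Crank-pin speed |V_A| = rω = 8.7146 m/s, perpendicular to OA.
Rod angle: sinφ = −(r/L) sinθ ⇒ φ = -15.388°; ω_rod = −rω cosθ/√(L²−r²sin²θ) = +53.058 rad/s.
V_P = V_A + ω_rod × AP, with AP = 0.0453 m along the rod.
Components: V_Px = −rω sinθ − a·ω_rod·sinφ = -6.1059 m/s;  V_Py = rω cosθ + a·ω_rod·cosφ = -3.2023 m/s.
|V_P| = √(V_Px² + V_Py²) = 6.8947 m/s.

6.89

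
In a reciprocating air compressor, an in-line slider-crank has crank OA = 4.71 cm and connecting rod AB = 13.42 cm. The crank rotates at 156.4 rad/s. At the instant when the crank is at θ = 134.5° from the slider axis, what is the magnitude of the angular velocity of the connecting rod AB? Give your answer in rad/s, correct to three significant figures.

39.7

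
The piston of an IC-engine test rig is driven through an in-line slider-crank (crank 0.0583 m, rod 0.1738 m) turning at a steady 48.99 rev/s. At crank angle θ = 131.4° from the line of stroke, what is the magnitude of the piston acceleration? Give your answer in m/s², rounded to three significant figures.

3840

ω = 2π·49 = 307.8 rad/s
x(θ) = r cosθ + √(L² − r² sin²θ); with ω constant, a = ω²·d²x/dθ².
d²x/dθ² = −r cosθ − r²(cos2θ)/√u − r⁴ sin²2θ/(4u^{3/2}),  u = L² − r² sin²θ = 0.028294 m².
Substituting r = 0.0583 m, L = 0.1738 m, θ = 131.4°: d²x/dθ² = +0.04049 m.
a = ω²·d²x/dθ² = (307.8)²·(+0.04049) = +3836.4 m/s²;  |a| = 3836.4 m/s².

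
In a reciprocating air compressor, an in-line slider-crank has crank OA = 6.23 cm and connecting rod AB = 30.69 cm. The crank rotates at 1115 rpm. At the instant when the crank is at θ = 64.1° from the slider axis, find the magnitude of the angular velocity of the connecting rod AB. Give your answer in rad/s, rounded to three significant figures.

10.5

ω = 116.8 rad/s (converted from 1115 rpm).
The rod makes angle φ with the slider axis where L sinφ = r sinθ; differentiating, L cosφ·φ̇ = r ω cosθ.
L cosφ = √(L² − r² sin²θ) = 0.30174 m.
|ω_rod| = r ω |cosθ| / √(L² − r² sin²θ) = 0.0623·116.8·0.43680/0.30174 = 10.53 rad/s.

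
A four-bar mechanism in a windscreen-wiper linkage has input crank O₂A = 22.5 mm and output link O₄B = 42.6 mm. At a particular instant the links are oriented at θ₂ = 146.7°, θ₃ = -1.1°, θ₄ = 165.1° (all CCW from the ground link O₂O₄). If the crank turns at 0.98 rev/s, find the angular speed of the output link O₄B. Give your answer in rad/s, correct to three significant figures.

ω₂ = 6.158 rad/s (from 0.98 rev/s).
Differentiating the loop-closure r₂e^{iθ₂}+r₃e^{iθ₃}=r₁+r₄e^{iθ₄} gives r₂ω₂e^{iθ₂}+r₃ω₃e^{iθ₃}=r₄ω₄e^{iθ₄}.
Eliminating the other unknown: ω₄ = r₂ω₂ sin(θ₂−θ₃) / [r₄ sin(θ₄−θ₃)].
Numerator sine = +0.53288; denominator sine = +0.23853.
Result = 0.0225·6.158·(+0.53288) / (0.0426·(+0.23853)) = +7.2653 rad/s; magnitude 7.2653 rad/s.

7.27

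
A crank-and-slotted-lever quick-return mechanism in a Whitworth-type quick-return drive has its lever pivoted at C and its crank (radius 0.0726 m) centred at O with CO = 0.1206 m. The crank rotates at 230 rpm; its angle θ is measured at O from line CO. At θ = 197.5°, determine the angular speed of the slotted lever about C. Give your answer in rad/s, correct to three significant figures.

23.8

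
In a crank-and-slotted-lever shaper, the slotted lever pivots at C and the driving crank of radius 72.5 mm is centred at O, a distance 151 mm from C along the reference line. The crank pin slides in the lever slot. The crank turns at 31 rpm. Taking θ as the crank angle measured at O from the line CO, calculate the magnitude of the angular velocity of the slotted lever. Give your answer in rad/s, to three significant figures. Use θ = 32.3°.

ω = 3.246 rad/s (from 31 rpm).
Crank pin A relative to C: A = (d + r cosθ, r sinθ); lever angle φ = atan2(r sinθ, d + r cosθ).
Differentiating tanφ: φ̇ = rω(d cosθ + r)/(d² + r² + 2dr cosθ).
d² + r² + 2dr cosθ = |CA|² = 0.0465643 m²;  d cosθ + r = +0.20013 m.
|ω_lever| = |0.0725·3.246·+0.20013| / 0.0465643 = 1.0116 rad/s.

1.01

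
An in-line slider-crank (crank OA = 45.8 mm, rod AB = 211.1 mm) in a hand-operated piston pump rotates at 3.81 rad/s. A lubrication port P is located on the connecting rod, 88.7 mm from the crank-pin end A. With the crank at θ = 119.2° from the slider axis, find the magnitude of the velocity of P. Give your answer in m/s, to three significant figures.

ω = 3.81 rad/s.  Crank-pin speed |V_A| = rω = 0.1745 m/s, perpendicular to OA.
Rod angle: sinφ = −(r/L) sinθ ⇒ φ = -10.917°; ω_rod = −rω cosθ/√(L²−r²sin²θ) = +0.4107 rad/s.
V_P = V_A + ω_rod × AP, with AP = 0.0887 m along the rod.
Components: V_Px = −rω sinθ − a·ω_rod·sinφ = -0.14542 m/s;  V_Py = rω cosθ + a·ω_rod·cosφ = -0.04936 m/s.
|V_P| = √(V_Px² + V_Py²) = 0.15357 m/s.

0.154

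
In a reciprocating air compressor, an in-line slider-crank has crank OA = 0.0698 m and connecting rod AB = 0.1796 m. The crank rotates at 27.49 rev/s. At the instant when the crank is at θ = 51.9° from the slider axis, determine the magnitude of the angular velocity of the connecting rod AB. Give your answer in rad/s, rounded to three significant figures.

43.5

ω = 172.7 rad/s (converted from 27.49 rev/s).
The rod makes angle φ with the slider axis where L sinφ = r sinθ; differentiating, L cosφ·φ̇ = r ω cosθ.
L cosφ = √(L² − r² sin²θ) = 0.17099 m.
|ω_rod| = r ω |cosθ| / √(L² − r² sin²θ) = 0.0698·172.7·0.61704/0.17099 = 43.505 rad/s.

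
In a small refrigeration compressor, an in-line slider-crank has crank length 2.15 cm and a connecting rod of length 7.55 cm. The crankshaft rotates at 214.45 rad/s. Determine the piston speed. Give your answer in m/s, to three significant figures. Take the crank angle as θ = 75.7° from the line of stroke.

4.79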